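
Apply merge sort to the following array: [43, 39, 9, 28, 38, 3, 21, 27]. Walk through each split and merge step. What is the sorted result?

Merge sort trace:

Split: [43, 39, 9, 28, 38, 3, 21, 27] -> [43, 39, 9, 28] and [38, 3, 21, 27]
  Split: [43, 39, 9, 28] -> [43, 39] and [9, 28]
    Split: [43, 39] -> [43] and [39]
    Merge: [43] + [39] -> [39, 43]
    Split: [9, 28] -> [9] and [28]
    Merge: [9] + [28] -> [9, 28]
  Merge: [39, 43] + [9, 28] -> [9, 28, 39, 43]
  Split: [38, 3, 21, 27] -> [38, 3] and [21, 27]
    Split: [38, 3] -> [38] and [3]
    Merge: [38] + [3] -> [3, 38]
    Split: [21, 27] -> [21] and [27]
    Merge: [21] + [27] -> [21, 27]
  Merge: [3, 38] + [21, 27] -> [3, 21, 27, 38]
Merge: [9, 28, 39, 43] + [3, 21, 27, 38] -> [3, 9, 21, 27, 28, 38, 39, 43]

Final sorted array: [3, 9, 21, 27, 28, 38, 39, 43]

The merge sort proceeds by recursively splitting the array and merging sorted halves.
After all merges, the sorted array is [3, 9, 21, 27, 28, 38, 39, 43].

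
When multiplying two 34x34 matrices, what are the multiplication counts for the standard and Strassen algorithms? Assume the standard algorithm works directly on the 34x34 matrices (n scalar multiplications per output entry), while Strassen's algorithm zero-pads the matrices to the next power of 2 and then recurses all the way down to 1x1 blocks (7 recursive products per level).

Matrix multiplication for 34x34 matrices:

Strassen's algorithm requires power-of-2 dimensions. Pad 34x34 to 64x64 (next power of 2).

Standard algorithm: 34^3 = 39304 multiplications
Strassen's algorithm: 7^(log2(64)) = 7^6 = 117649 multiplications
Difference: 39304 - 117649 = -78345 (Strassen uses MORE here due to padding overhead — for small or just-over-power-of-2 n, padding can outweigh the per-level savings)

Standard: 39304 multiplications (34^3). Strassen: 117649 multiplications (7^6, after padding to 64x64). Strassen reduces 8 recursive multiplications to 7 at each level.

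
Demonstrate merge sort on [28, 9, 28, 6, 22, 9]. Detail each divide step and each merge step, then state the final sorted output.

Merge sort trace:

Split: [28, 9, 28, 6, 22, 9] -> [28, 9, 28] and [6, 22, 9]
  Split: [28, 9, 28] -> [28] and [9, 28]
    Split: [9, 28] -> [9] and [28]
    Merge: [9] + [28] -> [9, 28]
  Merge: [28] + [9, 28] -> [9, 28, 28]
  Split: [6, 22, 9] -> [6] and [22, 9]
    Split: [22, 9] -> [22] and [9]
    Merge: [22] + [9] -> [9, 22]
  Merge: [6] + [9, 22] -> [6, 9, 22]
Merge: [9, 28, 28] + [6, 9, 22] -> [6, 9, 9, 22, 28, 28]

Final sorted array: [6, 9, 9, 22, 28, 28]

The merge sort proceeds by recursively splitting the array and merging sorted halves.
After all merges, the sorted array is [6, 9, 9, 22, 28, 28].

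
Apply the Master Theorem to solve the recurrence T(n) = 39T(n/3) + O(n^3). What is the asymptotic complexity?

Master Theorem for T(n) = 39T(n/3) + O(n^3):

a = 39, b = 3, c = 3
log_b(a) = log_3(39) = 3.3347

Case 1: c = 3 < log_3(39) = 3.3347
T(n) = O(n^(log_3 39))

For T(n) = 39T(n/3) + O(n^3): log_3(39) = 3.3347. This is Case 1 of the Master Theorem (c < log_b(a), work dominated by leaves), giving O(n^(log_3 39)).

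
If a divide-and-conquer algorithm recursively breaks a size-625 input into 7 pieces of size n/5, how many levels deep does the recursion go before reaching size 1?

For divide and conquer with division factor 5:

Problem sizes at each level:
Level 0: 625
Level 1: 125
Level 2: 25
Level 3: 5
Level 4: 1

The root is level 0 and the size-1 base case is level 4 (the tree spans levels 0 through 4, i.e. 5 levels counting the root), so the depth is the number of divisions: log_5(625) = 4

The recursion tree depth is log_5(625) = 4. At each level, the problem size is divided by 5, so it takes 4 divisions to reduce to a base case of size 1. The algorithm makes 7 recursive calls at each level.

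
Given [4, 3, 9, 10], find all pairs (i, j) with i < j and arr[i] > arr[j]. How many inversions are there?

Finding inversions in [4, 3, 9, 10]:

(0, 1): arr[0]=4 > arr[1]=3

Total inversions: 1

The array has 1 inversion(s): (0,1). Each pair (i,j) satisfies i < j and arr[i] > arr[j].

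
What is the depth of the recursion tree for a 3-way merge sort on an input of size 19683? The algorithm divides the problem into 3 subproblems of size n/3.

For divide and conquer with division factor 3:

Problem sizes at each level:
Level 0: 19683
Level 1: 6561
Level 2: 2187
Level 3: 729
Level 4: 243
Level 5: 81
Level 6: 27
Level 7: 9
Level 8: 3
Level 9: 1

The root is level 0 and the size-1 base case is level 9 (the tree spans levels 0 through 9, i.e. 10 levels counting the root), so the depth is the number of divisions: log_3(19683) = 9

The recursion tree depth is log_3(19683) = 9. At each level, the problem size is divided by 3, so it takes 9 divisions to reduce to a base case of size 1. The algorithm makes 3 recursive calls at each level.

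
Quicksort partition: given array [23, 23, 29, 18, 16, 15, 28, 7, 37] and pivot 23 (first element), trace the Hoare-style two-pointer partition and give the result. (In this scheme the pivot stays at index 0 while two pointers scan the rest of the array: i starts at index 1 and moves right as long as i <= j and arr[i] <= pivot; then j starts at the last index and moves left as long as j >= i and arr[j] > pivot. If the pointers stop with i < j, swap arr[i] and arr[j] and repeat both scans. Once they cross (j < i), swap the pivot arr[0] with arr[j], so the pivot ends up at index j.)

Hoare-style two-pointer partition with pivot = 23:

Initial array: [23, 23, 29, 18, 16, 15, 28, 7, 37]

Pointers start at i = 1, j = 8.
i stops at index 2 (arr[2]=29 > 23), j stops at index 7 (arr[7]=7 <= 23): swap arr[2] and arr[7], array becomes [23, 23, 7, 18, 16, 15, 28, 29, 37]
i ends at 6, j ends at 5: the pointers have crossed (j < i), so scanning stops.

Swap pivot arr[0] with arr[5] to place pivot at position 5: [15, 23, 7, 18, 16, 23, 28, 29, 37]
Pivot position: 5

After partitioning with pivot 23, the array becomes [15, 23, 7, 18, 16, 23, 28, 29, 37]. The pivot is placed at index 5. All elements to the left of the pivot are <= 23, and all elements to the right are > 23.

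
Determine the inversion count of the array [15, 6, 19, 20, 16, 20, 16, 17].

Finding inversions in [15, 6, 19, 20, 16, 20, 16, 17]:

(0, 1): arr[0]=15 > arr[1]=6
(2, 4): arr[2]=19 > arr[4]=16
(2, 6): arr[2]=19 > arr[6]=16
(2, 7): arr[2]=19 > arr[7]=17
(3, 4): arr[3]=20 > arr[4]=16
(3, 6): arr[3]=20 > arr[6]=16
(3, 7): arr[3]=20 > arr[7]=17
(5, 6): arr[5]=20 > arr[6]=16
(5, 7): arr[5]=20 > arr[7]=17

Total inversions: 9

The array has 9 inversion(s): (0,1), (2,4), (2,6), (2,7), (3,4), (3,6), (3,7), (5,6), (5,7). Each pair (i,j) satisfies i < j and arr[i] > arr[j].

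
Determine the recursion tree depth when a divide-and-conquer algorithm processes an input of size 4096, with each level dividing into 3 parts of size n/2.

For divide and conquer with division factor 2:

Problem sizes at each level:
Level 0: 4096
Level 1: 2048
Level 2: 1024
Level 3: 512
Level 4: 256
Level 5: 128
Level 6: 64
Level 7: 32
Level 8: 16
Level 9: 8
Level 10: 4
Level 11: 2
Level 12: 1

The root is level 0 and the size-1 base case is level 12 (the tree spans levels 0 through 12, i.e. 13 levels counting the root), so the depth is the number of divisions: log_2(4096) = 12

The recursion tree depth is log_2(4096) = 12. At each level, the problem size is divided by 2, so it takes 12 divisions to reduce to a base case of size 1. The algorithm makes 3 recursive calls at each level.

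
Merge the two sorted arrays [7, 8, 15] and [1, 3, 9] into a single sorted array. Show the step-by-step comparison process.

Merging process:

Compare 7 vs 1: take 1 from right. Merged: [1]
Compare 7 vs 3: take 3 from right. Merged: [1, 3]
Compare 7 vs 9: take 7 from left. Merged: [1, 3, 7]
Compare 8 vs 9: take 8 from left. Merged: [1, 3, 7, 8]
Compare 15 vs 9: take 9 from right. Merged: [1, 3, 7, 8, 9]
Append remaining from left: [15]. Merged: [1, 3, 7, 8, 9, 15]

Final merged array: [1, 3, 7, 8, 9, 15]
Total comparisons: 5

The merged array is [1, 3, 7, 8, 9, 15], requiring 5 comparisons. The merge step runs in O(n) time where n is the total number of elements.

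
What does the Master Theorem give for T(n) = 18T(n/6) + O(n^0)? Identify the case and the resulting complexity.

Master Theorem for T(n) = 18T(n/6) + O(n^0):

a = 18, b = 6, c = 0
log_b(a) = log_6(18) = 1.6131

Case 1: c = 0 < log_6(18) = 1.6131
T(n) = O(n^(log_6 18))

For T(n) = 18T(n/6) + O(n^0): log_6(18) = 1.6131. This is Case 1 of the Master Theorem (c < log_b(a), work dominated by leaves), giving O(n^(log_6 18)).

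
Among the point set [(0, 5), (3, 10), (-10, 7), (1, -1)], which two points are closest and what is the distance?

Computing all pairwise distances among 4 points:

d((0, 5), (3, 10)) = 5.831 <-- minimum
d((0, 5), (-10, 7)) = 10.198
d((0, 5), (1, -1)) = 6.0828
d((3, 10), (-10, 7)) = 13.3417
d((3, 10), (1, -1)) = 11.1803
d((-10, 7), (1, -1)) = 13.6015

Closest pair: (0, 5) and (3, 10) with distance 5.831

The closest pair is (0, 5) and (3, 10) with Euclidean distance 5.831. For 4 points, brute-force pairwise comparison is shown above. For large n, the divide-and-conquer algorithm (sort by x, recurse on halves, check the dividing strip) achieves O(n log n).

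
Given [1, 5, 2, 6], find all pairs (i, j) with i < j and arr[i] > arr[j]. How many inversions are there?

Finding inversions in [1, 5, 2, 6]:

(1, 2): arr[1]=5 > arr[2]=2

Total inversions: 1

The array has 1 inversion(s): (1,2). Each pair (i,j) satisfies i < j and arr[i] > arr[j].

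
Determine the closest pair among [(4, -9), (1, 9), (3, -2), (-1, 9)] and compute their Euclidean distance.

Computing all pairwise distances among 4 points:

d((4, -9), (1, 9)) = 18.2483
d((4, -9), (3, -2)) = 7.0711
d((4, -9), (-1, 9)) = 18.6815
d((1, 9), (3, -2)) = 11.1803
d((1, 9), (-1, 9)) = 2.0 <-- minimum
d((3, -2), (-1, 9)) = 11.7047

Closest pair: (1, 9) and (-1, 9) with distance 2.0

The closest pair is (1, 9) and (-1, 9) with Euclidean distance 2.0. For 4 points, brute-force pairwise comparison is shown above. For large n, the divide-and-conquer algorithm (sort by x, recurse on halves, check the dividing strip) achieves O(n log n).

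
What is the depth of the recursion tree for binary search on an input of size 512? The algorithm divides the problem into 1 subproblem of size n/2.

For divide and conquer with division factor 2:

Problem sizes at each level:
Level 0: 512
Level 1: 256
Level 2: 128
Level 3: 64
Level 4: 32
Level 5: 16
Level 6: 8
Level 7: 4
Level 8: 2
Level 9: 1

The root is level 0 and the size-1 base case is level 9 (the tree spans levels 0 through 9, i.e. 10 levels counting the root), so the depth is the number of divisions: log_2(512) = 9

The recursion tree depth is log_2(512) = 9. At each level, the problem size is divided by 2, so it takes 9 divisions to reduce to a base case of size 1. The algorithm makes 1 recursive call at each level.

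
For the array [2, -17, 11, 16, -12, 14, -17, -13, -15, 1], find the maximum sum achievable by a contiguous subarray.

Using Kadane's algorithm on [2, -17, 11, 16, -12, 14, -17, -13, -15, 1]:

Scanning through the array:
Position 1 (value -17): max_ending_here = -15, max_so_far = 2
Position 2 (value 11): max_ending_here = 11, max_so_far = 11
Position 3 (value 16): max_ending_here = 27, max_so_far = 27
Position 4 (value -12): max_ending_here = 15, max_so_far = 27
Position 5 (value 14): max_ending_here = 29, max_so_far = 29
Position 6 (value -17): max_ending_here = 12, max_so_far = 29
Position 7 (value -13): max_ending_here = -1, max_so_far = 29
Position 8 (value -15): max_ending_here = -15, max_so_far = 29
Position 9 (value 1): max_ending_here = 1, max_so_far = 29

Maximum subarray: [11, 16, -12, 14]
Maximum sum: 29

The maximum subarray is [11, 16, -12, 14] with sum 29. This subarray runs from index 2 to index 5.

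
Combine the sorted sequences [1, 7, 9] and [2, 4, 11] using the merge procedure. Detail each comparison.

Merging process:

Compare 1 vs 2: take 1 from left. Merged: [1]
Compare 7 vs 2: take 2 from right. Merged: [1, 2]
Compare 7 vs 4: take 4 from right. Merged: [1, 2, 4]
Compare 7 vs 11: take 7 from left. Merged: [1, 2, 4, 7]
Compare 9 vs 11: take 9 from left. Merged: [1, 2, 4, 7, 9]
Append remaining from right: [11]. Merged: [1, 2, 4, 7, 9, 11]

Final merged array: [1, 2, 4, 7, 9, 11]
Total comparisons: 5

The merged array is [1, 2, 4, 7, 9, 11], requiring 5 comparisons. The merge step runs in O(n) time where n is the total number of elements.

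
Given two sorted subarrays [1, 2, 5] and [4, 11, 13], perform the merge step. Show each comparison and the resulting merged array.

Merging process:

Compare 1 vs 4: take 1 from left. Merged: [1]
Compare 2 vs 4: take 2 from left. Merged: [1, 2]
Compare 5 vs 4: take 4 from right. Merged: [1, 2, 4]
Compare 5 vs 11: take 5 from left. Merged: [1, 2, 4, 5]
Append remaining from right: [11, 13]. Merged: [1, 2, 4, 5, 11, 13]

Final merged array: [1, 2, 4, 5, 11, 13]
Total comparisons: 4

The merged array is [1, 2, 4, 5, 11, 13], requiring 4 comparisons. The merge step runs in O(n) time where n is the total number of elements.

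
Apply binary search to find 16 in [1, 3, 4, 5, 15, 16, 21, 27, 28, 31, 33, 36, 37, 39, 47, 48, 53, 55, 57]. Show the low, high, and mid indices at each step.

Binary search for 16 in [1, 3, 4, 5, 15, 16, 21, 27, 28, 31, 33, 36, 37, 39, 47, 48, 53, 55, 57]:

lo=0, hi=18, mid=9, arr[mid]=31 -> 31 > 16, search left half
lo=0, hi=8, mid=4, arr[mid]=15 -> 15 < 16, search right half
lo=5, hi=8, mid=6, arr[mid]=21 -> 21 > 16, search left half
lo=5, hi=5, mid=5, arr[mid]=16 -> Found target at index 5!

Binary search finds 16 at index 5 after 4 comparisons. The search repeatedly halves the search space by comparing with the middle element.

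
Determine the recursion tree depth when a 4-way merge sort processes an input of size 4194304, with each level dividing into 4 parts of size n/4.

For divide and conquer with division factor 4:

Problem sizes at each level:
Level 0: 4194304
Level 1: 1048576
Level 2: 262144
Level 3: 65536
Level 4: 16384
Level 5: 4096
Level 6: 1024
Level 7: 256
Level 8: 64
Level 9: 16
Level 10: 4
Level 11: 1

The root is level 0 and the size-1 base case is level 11 (the tree spans levels 0 through 11, i.e. 12 levels counting the root), so the depth is the number of divisions: log_4(4194304) = 11

The recursion tree depth is log_4(4194304) = 11. At each level, the problem size is divided by 4, so it takes 11 divisions to reduce to a base case of size 1. The algorithm makes 4 recursive calls at each level.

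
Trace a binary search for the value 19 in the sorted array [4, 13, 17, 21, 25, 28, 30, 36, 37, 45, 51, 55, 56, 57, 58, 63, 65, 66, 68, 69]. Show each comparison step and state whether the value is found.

Binary search for 19 in [4, 13, 17, 21, 25, 28, 30, 36, 37, 45, 51, 55, 56, 57, 58, 63, 65, 66, 68, 69]:

lo=0, hi=19, mid=9, arr[mid]=45 -> 45 > 19, search left half
lo=0, hi=8, mid=4, arr[mid]=25 -> 25 > 19, search left half
lo=0, hi=3, mid=1, arr[mid]=13 -> 13 < 19, search right half
lo=2, hi=3, mid=2, arr[mid]=17 -> 17 < 19, search right half
lo=3, hi=3, mid=3, arr[mid]=21 -> 21 > 19, search left half
lo=3 > hi=2, target 19 not found

Binary search determines that 19 is not in the array after 5 comparisons. The search space was exhausted without finding the target.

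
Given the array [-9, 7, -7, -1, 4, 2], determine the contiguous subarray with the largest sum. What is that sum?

Using Kadane's algorithm on [-9, 7, -7, -1, 4, 2]:

Scanning through the array:
Position 1 (value 7): max_ending_here = 7, max_so_far = 7
Position 2 (value -7): max_ending_here = 0, max_so_far = 7
Position 3 (value -1): max_ending_here = -1, max_so_far = 7
Position 4 (value 4): max_ending_here = 4, max_so_far = 7
Position 5 (value 2): max_ending_here = 6, max_so_far = 7

Maximum subarray: [7]
Maximum sum: 7

The maximum subarray is [7] with sum 7. This subarray runs from index 1 to index 1.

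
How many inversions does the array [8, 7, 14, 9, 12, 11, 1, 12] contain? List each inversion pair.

Finding inversions in [8, 7, 14, 9, 12, 11, 1, 12]:

(0, 1): arr[0]=8 > arr[1]=7
(0, 6): arr[0]=8 > arr[6]=1
(1, 6): arr[1]=7 > arr[6]=1
(2, 3): arr[2]=14 > arr[3]=9
(2, 4): arr[2]=14 > arr[4]=12
(2, 5): arr[2]=14 > arr[5]=11
(2, 6): arr[2]=14 > arr[6]=1
(2, 7): arr[2]=14 > arr[7]=12
(3, 6): arr[3]=9 > arr[6]=1
(4, 5): arr[4]=12 > arr[5]=11
(4, 6): arr[4]=12 > arr[6]=1
(5, 6): arr[5]=11 > arr[6]=1

Total inversions: 12

The array has 12 inversion(s): (0,1), (0,6), (1,6), (2,3), (2,4), (2,5), (2,6), (2,7), (3,6), (4,5), (4,6), (5,6). Each pair (i,j) satisfies i < j and arr[i] > arr[j].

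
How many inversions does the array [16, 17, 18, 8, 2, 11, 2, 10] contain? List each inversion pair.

Finding inversions in [16, 17, 18, 8, 2, 11, 2, 10]:

(0, 3): arr[0]=16 > arr[3]=8
(0, 4): arr[0]=16 > arr[4]=2
(0, 5): arr[0]=16 > arr[5]=11
(0, 6): arr[0]=16 > arr[6]=2
(0, 7): arr[0]=16 > arr[7]=10
(1, 3): arr[1]=17 > arr[3]=8
(1, 4): arr[1]=17 > arr[4]=2
(1, 5): arr[1]=17 > arr[5]=11
(1, 6): arr[1]=17 > arr[6]=2
(1, 7): arr[1]=17 > arr[7]=10
(2, 3): arr[2]=18 > arr[3]=8
(2, 4): arr[2]=18 > arr[4]=2
(2, 5): arr[2]=18 > arr[5]=11
(2, 6): arr[2]=18 > arr[6]=2
(2, 7): arr[2]=18 > arr[7]=10
(3, 4): arr[3]=8 > arr[4]=2
(3, 6): arr[3]=8 > arr[6]=2
(5, 6): arr[5]=11 > arr[6]=2
(5, 7): arr[5]=11 > arr[7]=10

Total inversions: 19

The array has 19 inversion(s): (0,3), (0,4), (0,5), (0,6), (0,7), (1,3), (1,4), (1,5), (1,6), (1,7), (2,3), (2,4), (2,5), (2,6), (2,7), (3,4), (3,6), (5,6), (5,7). Each pair (i,j) satisfies i < j and arr[i] > arr[j].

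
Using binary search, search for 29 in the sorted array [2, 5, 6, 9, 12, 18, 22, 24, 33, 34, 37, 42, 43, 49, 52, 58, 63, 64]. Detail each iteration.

Binary search for 29 in [2, 5, 6, 9, 12, 18, 22, 24, 33, 34, 37, 42, 43, 49, 52, 58, 63, 64]:

lo=0, hi=17, mid=8, arr[mid]=33 -> 33 > 29, search left half
lo=0, hi=7, mid=3, arr[mid]=9 -> 9 < 29, search right half
lo=4, hi=7, mid=5, arr[mid]=18 -> 18 < 29, search right half
lo=6, hi=7, mid=6, arr[mid]=22 -> 22 < 29, search right half
lo=7, hi=7, mid=7, arr[mid]=24 -> 24 < 29, search right half
lo=8 > hi=7, target 29 not found

Binary search determines that 29 is not in the array after 5 comparisons. The search space was exhausted without finding the target.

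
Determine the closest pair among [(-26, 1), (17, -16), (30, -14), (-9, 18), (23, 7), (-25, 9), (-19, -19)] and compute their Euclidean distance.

Computing all pairwise distances among 7 points:

d((-26, 1), (17, -16)) = 46.2385
d((-26, 1), (30, -14)) = 57.9741
d((-26, 1), (-9, 18)) = 24.0416
d((-26, 1), (23, 7)) = 49.366
d((-26, 1), (-25, 9)) = 8.0623 <-- minimum
d((-26, 1), (-19, -19)) = 21.1896
d((17, -16), (30, -14)) = 13.1529
d((17, -16), (-9, 18)) = 42.8019
d((17, -16), (23, 7)) = 23.7697
d((17, -16), (-25, 9)) = 48.8774
d((17, -16), (-19, -19)) = 36.1248
d((30, -14), (-9, 18)) = 50.448
d((30, -14), (23, 7)) = 22.1359
d((30, -14), (-25, 9)) = 59.6154
d((30, -14), (-19, -19)) = 49.2544
d((-9, 18), (23, 7)) = 33.8378
d((-9, 18), (-25, 9)) = 18.3576
d((-9, 18), (-19, -19)) = 38.3275
d((23, 7), (-25, 9)) = 48.0416
d((23, 7), (-19, -19)) = 49.3964
d((-25, 9), (-19, -19)) = 28.6356

Closest pair: (-26, 1) and (-25, 9) with distance 8.0623

The closest pair is (-26, 1) and (-25, 9) with Euclidean distance 8.0623. For 7 points, brute-force pairwise comparison is shown above. For large n, the divide-and-conquer algorithm (sort by x, recurse on halves, check the dividing strip) achieves O(n log n).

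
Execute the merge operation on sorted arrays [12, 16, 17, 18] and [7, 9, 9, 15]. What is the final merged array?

Merging process:

Compare 12 vs 7: take 7 from right. Merged: [7]
Compare 12 vs 9: take 9 from right. Merged: [7, 9]
Compare 12 vs 9: take 9 from right. Merged: [7, 9, 9]
Compare 12 vs 15: take 12 from left. Merged: [7, 9, 9, 12]
Compare 16 vs 15: take 15 from right. Merged: [7, 9, 9, 12, 15]
Append remaining from left: [16, 17, 18]. Merged: [7, 9, 9, 12, 15, 16, 17, 18]

Final merged array: [7, 9, 9, 12, 15, 16, 17, 18]
Total comparisons: 5

The merged array is [7, 9, 9, 12, 15, 16, 17, 18], requiring 5 comparisons. The merge step runs in O(n) time where n is the total number of elements.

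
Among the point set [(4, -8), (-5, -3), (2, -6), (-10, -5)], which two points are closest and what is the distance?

Computing all pairwise distances among 4 points:

d((4, -8), (-5, -3)) = 10.2956
d((4, -8), (2, -6)) = 2.8284 <-- minimum
d((4, -8), (-10, -5)) = 14.3178
d((-5, -3), (2, -6)) = 7.6158
d((-5, -3), (-10, -5)) = 5.3852
d((2, -6), (-10, -5)) = 12.0416

Closest pair: (4, -8) and (2, -6) with distance 2.8284

The closest pair is (4, -8) and (2, -6) with Euclidean distance 2.8284. For 4 points, brute-force pairwise comparison is shown above. For large n, the divide-and-conquer algorithm (sort by x, recurse on halves, check the dividing strip) achieves O(n log n).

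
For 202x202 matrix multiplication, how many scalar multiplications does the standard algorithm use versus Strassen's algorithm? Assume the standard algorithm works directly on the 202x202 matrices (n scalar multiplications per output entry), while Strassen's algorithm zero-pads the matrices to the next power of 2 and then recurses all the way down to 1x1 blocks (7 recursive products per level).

Matrix multiplication for 202x202 matrices:

Strassen's algorithm requires power-of-2 dimensions. Pad 202x202 to 256x256 (next power of 2).

Standard algorithm: 202^3 = 8242408 multiplications
Strassen's algorithm: 7^(log2(256)) = 7^8 = 5764801 multiplications
Savings: 8242408 - 5764801 = 2477607 multiplications

Standard: 8242408 multiplications (202^3). Strassen: 5764801 multiplications (7^8, after padding to 256x256). Strassen reduces 8 recursive multiplications to 7 at each level.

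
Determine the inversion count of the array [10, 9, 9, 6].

Finding inversions in [10, 9, 9, 6]:

(0, 1): arr[0]=10 > arr[1]=9
(0, 2): arr[0]=10 > arr[2]=9
(0, 3): arr[0]=10 > arr[3]=6
(1, 3): arr[1]=9 > arr[3]=6
(2, 3): arr[2]=9 > arr[3]=6

Total inversions: 5

The array has 5 inversion(s): (0,1), (0,2), (0,3), (1,3), (2,3). Each pair (i,j) satisfies i < j and arr[i] > arr[j].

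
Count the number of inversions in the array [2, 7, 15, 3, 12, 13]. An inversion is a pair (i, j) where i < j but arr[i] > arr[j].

Finding inversions in [2, 7, 15, 3, 12, 13]:

(1, 3): arr[1]=7 > arr[3]=3
(2, 3): arr[2]=15 > arr[3]=3
(2, 4): arr[2]=15 > arr[4]=12
(2, 5): arr[2]=15 > arr[5]=13

Total inversions: 4

The array has 4 inversion(s): (1,3), (2,3), (2,4), (2,5). Each pair (i,j) satisfies i < j and arr[i] > arr[j].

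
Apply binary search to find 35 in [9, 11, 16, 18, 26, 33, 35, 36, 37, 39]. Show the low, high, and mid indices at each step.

Binary search for 35 in [9, 11, 16, 18, 26, 33, 35, 36, 37, 39]:

lo=0, hi=9, mid=4, arr[mid]=26 -> 26 < 35, search right half
lo=5, hi=9, mid=7, arr[mid]=36 -> 36 > 35, search left half
lo=5, hi=6, mid=5, arr[mid]=33 -> 33 < 35, search right half
lo=6, hi=6, mid=6, arr[mid]=35 -> Found target at index 6!

Binary search finds 35 at index 6 after 4 comparisons. The search repeatedly halves the search space by comparing with the middle element.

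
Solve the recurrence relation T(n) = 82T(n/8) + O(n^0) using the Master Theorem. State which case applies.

Master Theorem for T(n) = 82T(n/8) + O(n^0):

a = 82, b = 8, c = 0
log_b(a) = log_8(82) = 2.1192

Case 1: c = 0 < log_8(82) = 2.1192
T(n) = O(n^(log_8 82))

For T(n) = 82T(n/8) + O(n^0): log_8(82) = 2.1192. This is Case 1 of the Master Theorem (c < log_b(a), work dominated by leaves), giving O(n^(log_8 82)).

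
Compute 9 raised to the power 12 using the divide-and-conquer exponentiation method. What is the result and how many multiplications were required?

Computing 9^12 by squaring (build up from 9^1; each line after the first costs one multiplication):

9^1 = 9
9^2 = (9^1)^2 = 9^2 = 81
9^3 = 9 * 9^2 = 9 * 81 = 729
9^6 = (9^3)^2 = 729^2 = 531441
9^12 = (9^6)^2 = 531441^2 = 282429536481

Result: 282429536481
Multiplications needed: 4 (4 lines after 9^1)

9^12 = 282429536481. Using exponentiation by squaring, this requires 4 multiplications. The key idea: if the exponent is even, square the half-power; if odd, multiply by the base once.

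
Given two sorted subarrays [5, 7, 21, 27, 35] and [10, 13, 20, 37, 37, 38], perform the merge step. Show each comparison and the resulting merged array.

Merging process:

Compare 5 vs 10: take 5 from left. Merged: [5]
Compare 7 vs 10: take 7 from left. Merged: [5, 7]
Compare 21 vs 10: take 10 from right. Merged: [5, 7, 10]
Compare 21 vs 13: take 13 from right. Merged: [5, 7, 10, 13]
Compare 21 vs 20: take 20 from right. Merged: [5, 7, 10, 13, 20]
Compare 21 vs 37: take 21 from left. Merged: [5, 7, 10, 13, 20, 21]
Compare 27 vs 37: take 27 from left. Merged: [5, 7, 10, 13, 20, 21, 27]
Compare 35 vs 37: take 35 from left. Merged: [5, 7, 10, 13, 20, 21, 27, 35]
Append remaining from right: [37, 37, 38]. Merged: [5, 7, 10, 13, 20, 21, 27, 35, 37, 37, 38]

Final merged array: [5, 7, 10, 13, 20, 21, 27, 35, 37, 37, 38]
Total comparisons: 8

The merged array is [5, 7, 10, 13, 20, 21, 27, 35, 37, 37, 38], requiring 8 comparisons. The merge step runs in O(n) time where n is the total number of elements.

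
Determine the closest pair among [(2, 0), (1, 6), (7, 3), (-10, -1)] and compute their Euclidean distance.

Computing all pairwise distances among 4 points:

d((2, 0), (1, 6)) = 6.0828
d((2, 0), (7, 3)) = 5.831 <-- minimum
d((2, 0), (-10, -1)) = 12.0416
d((1, 6), (7, 3)) = 6.7082
d((1, 6), (-10, -1)) = 13.0384
d((7, 3), (-10, -1)) = 17.4642

Closest pair: (2, 0) and (7, 3) with distance 5.831

The closest pair is (2, 0) and (7, 3) with Euclidean distance 5.831. For 4 points, brute-force pairwise comparison is shown above. For large n, the divide-and-conquer algorithm (sort by x, recurse on halves, check the dividing strip) achieves O(n log n).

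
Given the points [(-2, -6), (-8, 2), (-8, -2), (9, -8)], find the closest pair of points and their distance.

Computing all pairwise distances among 4 points:

d((-2, -6), (-8, 2)) = 10.0
d((-2, -6), (-8, -2)) = 7.2111
d((-2, -6), (9, -8)) = 11.1803
d((-8, 2), (-8, -2)) = 4.0 <-- minimum
d((-8, 2), (9, -8)) = 19.7231
d((-8, -2), (9, -8)) = 18.0278

Closest pair: (-8, 2) and (-8, -2) with distance 4.0

The closest pair is (-8, 2) and (-8, -2) with Euclidean distance 4.0. For 4 points, brute-force pairwise comparison is shown above. For large n, the divide-and-conquer algorithm (sort by x, recurse on halves, check the dividing strip) achieves O(n log n).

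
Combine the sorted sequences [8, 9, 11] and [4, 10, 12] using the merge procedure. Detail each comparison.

Merging process:

Compare 8 vs 4: take 4 from right. Merged: [4]
Compare 8 vs 10: take 8 from left. Merged: [4, 8]
Compare 9 vs 10: take 9 from left. Merged: [4, 8, 9]
Compare 11 vs 10: take 10 from right. Merged: [4, 8, 9, 10]
Compare 11 vs 12: take 11 from left. Merged: [4, 8, 9, 10, 11]
Append remaining from right: [12]. Merged: [4, 8, 9, 10, 11, 12]

Final merged array: [4, 8, 9, 10, 11, 12]
Total comparisons: 5

The merged array is [4, 8, 9, 10, 11, 12], requiring 5 comparisons. The merge step runs in O(n) time where n is the total number of elements.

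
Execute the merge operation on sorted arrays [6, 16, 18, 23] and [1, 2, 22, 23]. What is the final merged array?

Merging process:

Compare 6 vs 1: take 1 from right. Merged: [1]
Compare 6 vs 2: take 2 from right. Merged: [1, 2]
Compare 6 vs 22: take 6 from left. Merged: [1, 2, 6]
Compare 16 vs 22: take 16 from left. Merged: [1, 2, 6, 16]
Compare 18 vs 22: take 18 from left. Merged: [1, 2, 6, 16, 18]
Compare 23 vs 22: take 22 from right. Merged: [1, 2, 6, 16, 18, 22]
Compare 23 vs 23: take 23 from left. Merged: [1, 2, 6, 16, 18, 22, 23]
Append remaining from right: [23]. Merged: [1, 2, 6, 16, 18, 22, 23, 23]

Final merged array: [1, 2, 6, 16, 18, 22, 23, 23]
Total comparisons: 7

The merged array is [1, 2, 6, 16, 18, 22, 23, 23], requiring 7 comparisons. The merge step runs in O(n) time where n is the total number of elements.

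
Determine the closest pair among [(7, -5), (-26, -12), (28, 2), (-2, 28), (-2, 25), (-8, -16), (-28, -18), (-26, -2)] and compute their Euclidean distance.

Computing all pairwise distances among 8 points:

d((7, -5), (-26, -12)) = 33.7343
d((7, -5), (28, 2)) = 22.1359
d((7, -5), (-2, 28)) = 34.2053
d((7, -5), (-2, 25)) = 31.3209
d((7, -5), (-8, -16)) = 18.6011
d((7, -5), (-28, -18)) = 37.3363
d((7, -5), (-26, -2)) = 33.1361
d((-26, -12), (28, 2)) = 55.7853
d((-26, -12), (-2, 28)) = 46.6476
d((-26, -12), (-2, 25)) = 44.1022
d((-26, -12), (-8, -16)) = 18.4391
d((-26, -12), (-28, -18)) = 6.3246
d((-26, -12), (-26, -2)) = 10.0
d((28, 2), (-2, 28)) = 39.6989
d((28, 2), (-2, 25)) = 37.8021
d((28, 2), (-8, -16)) = 40.2492
d((28, 2), (-28, -18)) = 59.4643
d((28, 2), (-26, -2)) = 54.1479
d((-2, 28), (-2, 25)) = 3.0 <-- minimum
d((-2, 28), (-8, -16)) = 44.4072
d((-2, 28), (-28, -18)) = 52.8394
d((-2, 28), (-26, -2)) = 38.4187
d((-2, 25), (-8, -16)) = 41.4367
d((-2, 25), (-28, -18)) = 50.2494
d((-2, 25), (-26, -2)) = 36.1248
d((-8, -16), (-28, -18)) = 20.0998
d((-8, -16), (-26, -2)) = 22.8035
d((-28, -18), (-26, -2)) = 16.1245

Closest pair: (-2, 28) and (-2, 25) with distance 3.0

The closest pair is (-2, 28) and (-2, 25) with Euclidean distance 3.0. For 8 points, brute-force pairwise comparison is shown above. For large n, the divide-and-conquer algorithm (sort by x, recurse on halves, check the dividing strip) achieves O(n log n).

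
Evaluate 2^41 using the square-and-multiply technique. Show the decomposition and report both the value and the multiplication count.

Computing 2^41 by squaring (build up from 2^1; each line after the first costs one multiplication):

2^1 = 2
2^2 = (2^1)^2 = 2^2 = 4
2^4 = (2^2)^2 = 4^2 = 16
2^5 = 2 * 2^4 = 2 * 16 = 32
2^10 = (2^5)^2 = 32^2 = 1024
2^20 = (2^10)^2 = 1024^2 = 1048576
2^40 = (2^20)^2 = 1048576^2 = 1099511627776
2^41 = 2 * 2^40 = 2 * 1099511627776 = 2199023255552

Result: 2199023255552
Multiplications needed: 7 (7 lines after 2^1)

2^41 = 2199023255552. Using exponentiation by squaring, this requires 7 multiplications. The key idea: if the exponent is even, square the half-power; if odd, multiply by the base once.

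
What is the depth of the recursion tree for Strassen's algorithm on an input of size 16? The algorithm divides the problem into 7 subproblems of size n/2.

For divide and conquer with division factor 2:

Problem sizes at each level:
Level 0: 16
Level 1: 8
Level 2: 4
Level 3: 2
Level 4: 1

The root is level 0 and the size-1 base case is level 4 (the tree spans levels 0 through 4, i.e. 5 levels counting the root), so the depth is the number of divisions: log_2(16) = 4

The recursion tree depth is log_2(16) = 4. At each level, the problem size is divided by 2, so it takes 4 divisions to reduce to a base case of size 1. The algorithm makes 7 recursive calls at each level.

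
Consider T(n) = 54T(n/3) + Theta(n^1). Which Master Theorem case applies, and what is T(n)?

Master Theorem for T(n) = 54T(n/3) + O(n^1):

a = 54, b = 3, c = 1
log_b(a) = log_3(54) = 3.6309

Case 1: c = 1 < log_3(54) = 3.6309
T(n) = O(n^(log_3 54))

For T(n) = 54T(n/3) + O(n^1): log_3(54) = 3.6309. This is Case 1 of the Master Theorem (c < log_b(a), work dominated by leaves), giving O(n^(log_3 54)).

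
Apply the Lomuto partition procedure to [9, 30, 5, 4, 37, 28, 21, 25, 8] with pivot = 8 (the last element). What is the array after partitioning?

Lomuto partition with pivot = 8:

Initial array: [9, 30, 5, 4, 37, 28, 21, 25, 8]

arr[0]=9 > 8: no swap
arr[1]=30 > 8: no swap
arr[2]=5 <= 8: swap with position 0, array becomes [5, 30, 9, 4, 37, 28, 21, 25, 8]
arr[3]=4 <= 8: swap with position 1, array becomes [5, 4, 9, 30, 37, 28, 21, 25, 8]
arr[4]=37 > 8: no swap
arr[5]=28 > 8: no swap
arr[6]=21 > 8: no swap
arr[7]=25 > 8: no swap

Place pivot at position 2: [5, 4, 8, 30, 37, 28, 21, 25, 9]
Pivot position: 2

After partitioning with pivot 8, the array becomes [5, 4, 8, 30, 37, 28, 21, 25, 9]. The pivot is placed at index 2. All elements to the left of the pivot are <= 8, and all elements to the right are > 8.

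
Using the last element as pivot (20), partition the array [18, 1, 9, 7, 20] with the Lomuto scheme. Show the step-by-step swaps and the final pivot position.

Lomuto partition with pivot = 20:

Initial array: [18, 1, 9, 7, 20]

arr[0]=18 <= 20: swap with position 0, array becomes [18, 1, 9, 7, 20]
arr[1]=1 <= 20: swap with position 1, array becomes [18, 1, 9, 7, 20]
arr[2]=9 <= 20: swap with position 2, array becomes [18, 1, 9, 7, 20]
arr[3]=7 <= 20: swap with position 3, array becomes [18, 1, 9, 7, 20]

Place pivot at position 4: [18, 1, 9, 7, 20]
Pivot position: 4

After partitioning with pivot 20, the array becomes [18, 1, 9, 7, 20]. The pivot is placed at index 4. All elements to the left of the pivot are <= 20, and all elements to the right are > 20.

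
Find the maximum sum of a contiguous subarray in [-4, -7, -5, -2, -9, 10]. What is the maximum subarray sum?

Using Kadane's algorithm on [-4, -7, -5, -2, -9, 10]:

Scanning through the array:
Position 1 (value -7): max_ending_here = -7, max_so_far = -4
Position 2 (value -5): max_ending_here = -5, max_so_far = -4
Position 3 (value -2): max_ending_here = -2, max_so_far = -2
Position 4 (value -9): max_ending_here = -9, max_so_far = -2
Position 5 (value 10): max_ending_here = 10, max_so_far = 10

Maximum subarray: [10]
Maximum sum: 10

The maximum subarray is [10] with sum 10. This subarray runs from index 5 to index 5.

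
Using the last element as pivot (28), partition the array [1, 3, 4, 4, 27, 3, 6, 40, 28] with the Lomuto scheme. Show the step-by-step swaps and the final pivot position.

Lomuto partition with pivot = 28:

Initial array: [1, 3, 4, 4, 27, 3, 6, 40, 28]

arr[0]=1 <= 28: swap with position 0, array becomes [1, 3, 4, 4, 27, 3, 6, 40, 28]
arr[1]=3 <= 28: swap with position 1, array becomes [1, 3, 4, 4, 27, 3, 6, 40, 28]
arr[2]=4 <= 28: swap with position 2, array becomes [1, 3, 4, 4, 27, 3, 6, 40, 28]
arr[3]=4 <= 28: swap with position 3, array becomes [1, 3, 4, 4, 27, 3, 6, 40, 28]
arr[4]=27 <= 28: swap with position 4, array becomes [1, 3, 4, 4, 27, 3, 6, 40, 28]
arr[5]=3 <= 28: swap with position 5, array becomes [1, 3, 4, 4, 27, 3, 6, 40, 28]
arr[6]=6 <= 28: swap with position 6, array becomes [1, 3, 4, 4, 27, 3, 6, 40, 28]
arr[7]=40 > 28: no swap

Place pivot at position 7: [1, 3, 4, 4, 27, 3, 6, 28, 40]
Pivot position: 7

After partitioning with pivot 28, the array becomes [1, 3, 4, 4, 27, 3, 6, 28, 40]. The pivot is placed at index 7. All elements to the left of the pivot are <= 28, and all elements to the right are > 28.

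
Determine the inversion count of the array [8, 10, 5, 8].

Finding inversions in [8, 10, 5, 8]:

(0, 2): arr[0]=8 > arr[2]=5
(1, 2): arr[1]=10 > arr[2]=5
(1, 3): arr[1]=10 > arr[3]=8

Total inversions: 3

The array has 3 inversion(s): (0,2), (1,2), (1,3). Each pair (i,j) satisfies i < j and arr[i] > arr[j].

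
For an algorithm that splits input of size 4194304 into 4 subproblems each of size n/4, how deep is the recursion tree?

For divide and conquer with division factor 4:

Problem sizes at each level:
Level 0: 4194304
Level 1: 1048576
Level 2: 262144
Level 3: 65536
Level 4: 16384
Level 5: 4096
Level 6: 1024
Level 7: 256
Level 8: 64
Level 9: 16
Level 10: 4
Level 11: 1

The root is level 0 and the size-1 base case is level 11 (the tree spans levels 0 through 11, i.e. 12 levels counting the root), so the depth is the number of divisions: log_4(4194304) = 11

The recursion tree depth is log_4(4194304) = 11. At each level, the problem size is divided by 4, so it takes 11 divisions to reduce to a base case of size 1. The algorithm makes 4 recursive calls at each level.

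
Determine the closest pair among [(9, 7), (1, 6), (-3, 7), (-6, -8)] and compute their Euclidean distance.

Computing all pairwise distances among 4 points:

d((9, 7), (1, 6)) = 8.0623
d((9, 7), (-3, 7)) = 12.0
d((9, 7), (-6, -8)) = 21.2132
d((1, 6), (-3, 7)) = 4.1231 <-- minimum
d((1, 6), (-6, -8)) = 15.6525
d((-3, 7), (-6, -8)) = 15.2971

Closest pair: (1, 6) and (-3, 7) with distance 4.1231

The closest pair is (1, 6) and (-3, 7) with Euclidean distance 4.1231. For 4 points, brute-force pairwise comparison is shown above. For large n, the divide-and-conquer algorithm (sort by x, recurse on halves, check the dividing strip) achieves O(n log n).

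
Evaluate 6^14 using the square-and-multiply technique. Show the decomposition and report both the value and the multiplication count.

Computing 6^14 by squaring (build up from 6^1; each line after the first costs one multiplication):

6^1 = 6
6^2 = (6^1)^2 = 6^2 = 36
6^3 = 6 * 6^2 = 6 * 36 = 216
6^6 = (6^3)^2 = 216^2 = 46656
6^7 = 6 * 6^6 = 6 * 46656 = 279936
6^14 = (6^7)^2 = 279936^2 = 78364164096

Result: 78364164096
Multiplications needed: 5 (5 lines after 6^1)

6^14 = 78364164096. Using exponentiation by squaring, this requires 5 multiplications. The key idea: if the exponent is even, square the half-power; if odd, multiply by the base once.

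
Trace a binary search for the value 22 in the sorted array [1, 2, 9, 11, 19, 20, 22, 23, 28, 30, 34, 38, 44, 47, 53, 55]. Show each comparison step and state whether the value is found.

Binary search for 22 in [1, 2, 9, 11, 19, 20, 22, 23, 28, 30, 34, 38, 44, 47, 53, 55]:

lo=0, hi=15, mid=7, arr[mid]=23 -> 23 > 22, search left half
lo=0, hi=6, mid=3, arr[mid]=11 -> 11 < 22, search right half
lo=4, hi=6, mid=5, arr[mid]=20 -> 20 < 22, search right half
lo=6, hi=6, mid=6, arr[mid]=22 -> Found target at index 6!

Binary search finds 22 at index 6 after 4 comparisons. The search repeatedly halves the search space by comparing with the middle element.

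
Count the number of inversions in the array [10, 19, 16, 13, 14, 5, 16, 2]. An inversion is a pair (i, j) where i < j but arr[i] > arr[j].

Finding inversions in [10, 19, 16, 13, 14, 5, 16, 2]:

(0, 5): arr[0]=10 > arr[5]=5
(0, 7): arr[0]=10 > arr[7]=2
(1, 2): arr[1]=19 > arr[2]=16
(1, 3): arr[1]=19 > arr[3]=13
(1, 4): arr[1]=19 > arr[4]=14
(1, 5): arr[1]=19 > arr[5]=5
(1, 6): arr[1]=19 > arr[6]=16
(1, 7): arr[1]=19 > arr[7]=2
(2, 3): arr[2]=16 > arr[3]=13
(2, 4): arr[2]=16 > arr[4]=14
(2, 5): arr[2]=16 > arr[5]=5
(2, 7): arr[2]=16 > arr[7]=2
(3, 5): arr[3]=13 > arr[5]=5
(3, 7): arr[3]=13 > arr[7]=2
(4, 5): arr[4]=14 > arr[5]=5
(4, 7): arr[4]=14 > arr[7]=2
(5, 7): arr[5]=5 > arr[7]=2
(6, 7): arr[6]=16 > arr[7]=2

Total inversions: 18

The array has 18 inversion(s): (0,5), (0,7), (1,2), (1,3), (1,4), (1,5), (1,6), (1,7), (2,3), (2,4), (2,5), (2,7), (3,5), (3,7), (4,5), (4,7), (5,7), (6,7). Each pair (i,j) satisfies i < j and arr[i] > arr[j].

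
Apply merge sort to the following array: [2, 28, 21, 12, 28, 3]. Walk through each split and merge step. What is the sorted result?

Merge sort trace:

Split: [2, 28, 21, 12, 28, 3] -> [2, 28, 21] and [12, 28, 3]
  Split: [2, 28, 21] -> [2] and [28, 21]
    Split: [28, 21] -> [28] and [21]
    Merge: [28] + [21] -> [21, 28]
  Merge: [2] + [21, 28] -> [2, 21, 28]
  Split: [12, 28, 3] -> [12] and [28, 3]
    Split: [28, 3] -> [28] and [3]
    Merge: [28] + [3] -> [3, 28]
  Merge: [12] + [3, 28] -> [3, 12, 28]
Merge: [2, 21, 28] + [3, 12, 28] -> [2, 3, 12, 21, 28, 28]

Final sorted array: [2, 3, 12, 21, 28, 28]

The merge sort proceeds by recursively splitting the array and merging sorted halves.
After all merges, the sorted array is [2, 3, 12, 21, 28, 28].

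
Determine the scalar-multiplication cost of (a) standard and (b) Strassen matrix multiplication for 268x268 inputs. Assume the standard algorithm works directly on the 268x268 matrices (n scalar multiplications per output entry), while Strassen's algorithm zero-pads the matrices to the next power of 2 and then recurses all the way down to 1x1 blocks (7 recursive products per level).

Matrix multiplication for 268x268 matrices:

Strassen's algorithm requires power-of-2 dimensions. Pad 268x268 to 512x512 (next power of 2).

Standard algorithm: 268^3 = 19248832 multiplications
Strassen's algorithm: 7^(log2(512)) = 7^9 = 40353607 multiplications
Difference: 19248832 - 40353607 = -21104775 (Strassen uses MORE here due to padding overhead — for small or just-over-power-of-2 n, padding can outweigh the per-level savings)

Standard: 19248832 multiplications (268^3). Strassen: 40353607 multiplications (7^9, after padding to 512x512). Strassen reduces 8 recursive multiplications to 7 at each level.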